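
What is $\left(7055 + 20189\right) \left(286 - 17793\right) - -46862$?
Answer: $-476913846$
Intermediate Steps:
$\left(7055 + 20189\right) \left(286 - 17793\right) - -46862 = 27244 \left(-17507\right) + 46862 = -476960708 + 46862 = -476913846$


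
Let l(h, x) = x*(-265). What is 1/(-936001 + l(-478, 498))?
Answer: -1/1067971 ≈ -9.3635e-7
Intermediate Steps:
l(h, x) = -265*x
1/(-936001 + l(-478, 498)) = 1/(-936001 - 265*498) = 1/(-936001 - 131970) = 1/(-1067971) = -1/1067971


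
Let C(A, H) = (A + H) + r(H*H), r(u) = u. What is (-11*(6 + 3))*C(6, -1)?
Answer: -594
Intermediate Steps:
C(A, H) = A + H + H**2 (C(A, H) = (A + H) + H*H = (A + H) + H**2 = A + H + H**2)
(-11*(6 + 3))*C(6, -1) = (-11*(6 + 3))*(6 - 1 + (-1)**2) = (-11*9)*(6 - 1 + 1) = -99*6 = -594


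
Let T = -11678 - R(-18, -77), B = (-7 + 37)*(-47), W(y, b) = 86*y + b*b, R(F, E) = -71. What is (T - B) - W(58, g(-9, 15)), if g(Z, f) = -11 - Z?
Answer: -15189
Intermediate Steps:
W(y, b) = b**2 + 86*y (W(y, b) = 86*y + b**2 = b**2 + 86*y)
B = -1410 (B = 30*(-47) = -1410)
T = -11607 (T = -11678 - 1*(-71) = -11678 + 71 = -11607)
(T - B) - W(58, g(-9, 15)) = (-11607 - 1*(-1410)) - ((-11 - 1*(-9))**2 + 86*58) = (-11607 + 1410) - ((-11 + 9)**2 + 4988) = -10197 - ((-2)**2 + 4988) = -10197 - (4 + 4988) = -10197 - 1*4992 = -10197 - 4992 = -15189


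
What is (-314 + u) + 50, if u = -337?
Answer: -601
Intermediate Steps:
(-314 + u) + 50 = (-314 - 337) + 50 = -651 + 50 = -601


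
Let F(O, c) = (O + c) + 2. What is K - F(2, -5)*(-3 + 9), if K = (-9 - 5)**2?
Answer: 202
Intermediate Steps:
K = 196 (K = (-14)**2 = 196)
F(O, c) = 2 + O + c
K - F(2, -5)*(-3 + 9) = 196 - (2 + 2 - 5)*(-3 + 9) = 196 - (-1)*6 = 196 - 1*(-6) = 196 + 6 = 202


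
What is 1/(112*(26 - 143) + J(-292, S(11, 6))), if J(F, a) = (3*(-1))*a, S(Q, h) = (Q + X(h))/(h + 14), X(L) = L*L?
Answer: -20/262221 ≈ -7.6272e-5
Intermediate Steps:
X(L) = L²
S(Q, h) = (Q + h²)/(14 + h) (S(Q, h) = (Q + h²)/(h + 14) = (Q + h²)/(14 + h))
J(F, a) = -3*a
1/(112*(26 - 143) + J(-292, S(11, 6))) = 1/(112*(26 - 143) - 3*(11 + 6²)/(14 + 6)) = 1/(112*(-117) - 3*(11 + 36)/20) = 1/(-13104 - 3*47/20) = 1/(-13104 - 141/20) = 1/(-262221/20) = -20/262221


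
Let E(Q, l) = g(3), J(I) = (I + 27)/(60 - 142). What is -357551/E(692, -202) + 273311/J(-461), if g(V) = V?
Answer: -43971314/651 ≈ -67544.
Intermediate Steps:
J(I) = -27/82 - I/82 (J(I) = (27 + I)/(-82) = (27 + I)*(-1/82) = -27/82 - I/82)
E(Q, l) = 3
-357551/E(692, -202) + 273311/J(-461) = -357551/3 + 273311/(-27/82 - 1/82*(-461)) = -357551*1/3 + 273311/(-27/82 + 461/82) = -357551/3 + 273311/(217/41) = -357551/3 + 273311*(41/217) = -357551/3 + 11205751/217 = -43971314/651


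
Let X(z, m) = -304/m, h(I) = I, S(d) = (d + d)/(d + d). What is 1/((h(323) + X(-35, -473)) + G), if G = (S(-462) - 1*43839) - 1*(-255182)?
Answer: 473/100118795 ≈ 4.7244e-6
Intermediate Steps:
S(d) = 1 (S(d) = (2*d)/((2*d)) = (2*d)*(1/(2*d)) = 1)
G = 211344 (G = (1 - 1*43839) - 1*(-255182) = (1 - 43839) + 255182 = -43838 + 255182 = 211344)
1/((h(323) + X(-35, -473)) + G) = 1/((323 - 304/(-473)) + 211344) = 1/((323 - 304*(-1/473)) + 211344) = 1/((323 + 304/473) + 211344) = 1/(153083/473 + 211344) = 1/(100118795/473) = 473/100118795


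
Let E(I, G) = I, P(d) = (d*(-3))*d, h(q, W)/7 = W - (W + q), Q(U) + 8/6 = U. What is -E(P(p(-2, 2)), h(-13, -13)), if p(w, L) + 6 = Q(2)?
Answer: 256/3 ≈ 85.333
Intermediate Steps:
Q(U) = -4/3 + U
p(w, L) = -16/3 (p(w, L) = -6 + (-4/3 + 2) = -6 + 2/3 = -16/3)
h(q, W) = -7*q (h(q, W) = 7*(W - (W + q)) = 7*(W + (-W - q)) = 7*(-q) = -7*q)
P(d) = -3*d**2 (P(d) = (-3*d)*d = -3*d**2)
-E(P(p(-2, 2)), h(-13, -13)) = -(-3)*(-16/3)**2 = -(-3)*256/9 = -1*(-256/3) = 256/3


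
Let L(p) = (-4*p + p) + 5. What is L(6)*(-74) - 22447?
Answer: -21485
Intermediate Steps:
L(p) = 5 - 3*p (L(p) = -3*p + 5 = 5 - 3*p)
L(6)*(-74) - 22447 = (5 - 3*6)*(-74) - 22447 = (5 - 18)*(-74) - 22447 = -13*(-74) - 22447 = 962 - 22447 = -21485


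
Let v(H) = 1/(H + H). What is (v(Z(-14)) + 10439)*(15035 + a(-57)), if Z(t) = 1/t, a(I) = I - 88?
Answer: 155332480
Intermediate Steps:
a(I) = -88 + I
v(H) = 1/(2*H)
(v(Z(-14)) + 10439)*(15035 + a(-57)) = (1/(2*(1/(-14))) + 10439)*(15035 + (-88 - 57)) = (1/(2*(-1/14)) + 10439)*(15035 - 145) = ((½)*(-14) + 10439)*14890 = (-7 + 10439)*14890 = 10432*14890 = 155332480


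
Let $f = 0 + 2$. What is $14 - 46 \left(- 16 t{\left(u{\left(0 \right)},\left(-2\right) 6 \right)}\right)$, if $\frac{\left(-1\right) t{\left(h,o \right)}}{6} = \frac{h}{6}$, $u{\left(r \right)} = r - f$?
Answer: $1486$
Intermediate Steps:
$f = 2$
$u{\left(r \right)} = -2 + r$ ($u{\left(r \right)} = r - 2 = -2 + r$)
$t{\left(h,o \right)} = - h$ ($t{\left(h,o \right)} = - 6 \frac{h}{6} = - h$)
$14 - 46 \left(- 16 t{\left(u{\left(0 \right)},\left(-2\right) 6 \right)}\right) = 14 - 46 \left(- 16 \left(- (-2 + 0)\right)\right) = 14 - 46 \left(- 16 \left(\left(-1\right) \left(-2\right)\right)\right) = 14 - 46 \left(\left(-16\right) 2\right) = 14 - -1472 = 14 + 1472 = 1486$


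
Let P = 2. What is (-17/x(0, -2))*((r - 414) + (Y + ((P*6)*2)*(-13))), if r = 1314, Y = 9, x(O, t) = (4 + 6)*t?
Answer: 10149/20 ≈ 507.45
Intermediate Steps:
x(O, t) = 10*t
(-17/x(0, -2))*((r - 414) + (Y + ((P*6)*2)*(-13))) = (-17/(10*(-2)))*((1314 - 414) + (9 + ((2*6)*2)*(-13))) = (-17/(-20))*(900 + (9 + (12*2)*(-13))) = (-17*(-1/20))*(900 + (9 + 24*(-13))) = 17*(900 + (9 - 312))/20 = 17*(900 - 303)/20 = (17/20)*597 = 10149/20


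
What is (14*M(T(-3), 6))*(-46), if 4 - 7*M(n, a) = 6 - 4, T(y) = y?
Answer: -184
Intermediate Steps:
M(n, a) = 2/7 (M(n, a) = 4/7 - (6 - 4)/7 = 4/7 - ⅐*2 = 4/7 - 2/7 = 2/7)
(14*M(T(-3), 6))*(-46) = (14*(2/7))*(-46) = 4*(-46) = -184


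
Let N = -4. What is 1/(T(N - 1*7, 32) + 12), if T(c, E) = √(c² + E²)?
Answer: -12/1001 + √1145/1001 ≈ 0.021816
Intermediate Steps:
T(c, E) = √(E² + c²)
1/(T(N - 1*7, 32) + 12) = 1/(√(32² + (-4 - 1*7)²) + 12) = 1/(√(1024 + (-4 - 7)²) + 12) = 1/(√(1024 + (-11)²) + 12) = 1/(√(1024 + 121) + 12) = 1/(√1145 + 12) = 1/(12 + √1145)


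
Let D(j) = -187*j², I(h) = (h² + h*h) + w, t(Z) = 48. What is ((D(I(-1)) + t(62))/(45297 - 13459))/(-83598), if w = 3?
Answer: 4627/2661593124 ≈ 1.7384e-6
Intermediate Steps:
I(h) = 3 + 2*h² (I(h) = (h² + h*h) + 3 = (h² + h²) + 3 = 2*h² + 3 = 3 + 2*h²)
((D(I(-1)) + t(62))/(45297 - 13459))/(-83598) = ((-187*(3 + 2*(-1)²)² + 48)/(45297 - 13459))/(-83598) = ((-187*(3 + 2*1)² + 48)/31838)*(-1/83598) = ((-187*(3 + 2)² + 48)*(1/31838))*(-1/83598) = ((-187*5² + 48)*(1/31838))*(-1/83598) = ((-187*25 + 48)*(1/31838))*(-1/83598) = ((-4675 + 48)*(1/31838))*(-1/83598) = -4627*1/31838*(-1/83598) = -4627/31838*(-1/83598) = 4627/2661593124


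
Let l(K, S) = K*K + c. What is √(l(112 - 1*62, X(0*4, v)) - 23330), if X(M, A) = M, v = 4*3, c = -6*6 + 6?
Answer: 2*I*√5215 ≈ 144.43*I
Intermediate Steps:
c = -30 (c = -36 + 6 = -30)
v = 12
l(K, S) = -30 + K² (l(K, S) = K*K - 30 = K² - 30 = -30 + K²)
√(l(112 - 1*62, X(0*4, v)) - 23330) = √((-30 + (112 - 1*62)²) - 23330) = √((-30 + (112 - 62)²) - 23330) = √((-30 + 50²) - 23330) = √((-30 + 2500) - 23330) = √(2470 - 23330) = √(-20860) = 2*I*√5215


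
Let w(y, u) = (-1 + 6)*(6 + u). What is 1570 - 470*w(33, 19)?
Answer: -57180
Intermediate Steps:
w(y, u) = 30 + 5*u (w(y, u) = 5*(6 + u) = 30 + 5*u)
1570 - 470*w(33, 19) = 1570 - 470*(30 + 5*19) = 1570 - 470*(30 + 95) = 1570 - 470*125 = 1570 - 58750 = -57180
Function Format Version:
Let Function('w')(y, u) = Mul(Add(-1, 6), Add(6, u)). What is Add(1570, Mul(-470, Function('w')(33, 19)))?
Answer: -57180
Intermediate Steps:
Function('w')(y, u) = Add(30, Mul(5, u)) (Function('w')(y, u) = Mul(5, Add(6, u)) = Add(30, Mul(5, u)))
Add(1570, Mul(-470, Function('w')(33, 19))) = Add(1570, Mul(-470, Add(30, Mul(5, 19)))) = Add(1570, Mul(-470, Add(30, 95))) = Add(1570, Mul(-470, 125)) = Add(1570, -58750) = -57180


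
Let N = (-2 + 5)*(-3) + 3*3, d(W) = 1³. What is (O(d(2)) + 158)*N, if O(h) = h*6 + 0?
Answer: 0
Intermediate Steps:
d(W) = 1
N = 0 (N = 3*(-3) + 9 = -9 + 9 = 0)
O(h) = 6*h (O(h) = 6*h + 0 = 6*h)
(O(d(2)) + 158)*N = (6*1 + 158)*0 = (6 + 158)*0 = 164*0 = 0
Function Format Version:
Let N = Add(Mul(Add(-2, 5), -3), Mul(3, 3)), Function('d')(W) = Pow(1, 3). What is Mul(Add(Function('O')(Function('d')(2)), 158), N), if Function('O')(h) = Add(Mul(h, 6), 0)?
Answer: 0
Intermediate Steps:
Function('d')(W) = 1
N = 0 (N = Add(Mul(3, -3), 9) = Add(-9, 9) = 0)
Function('O')(h) = Mul(6, h) (Function('O')(h) = Add(Mul(6, h), 0) = Mul(6, h))
Mul(Add(Function('O')(Function('d')(2)), 158), N) = Mul(Add(Mul(6, 1), 158), 0) = Mul(Add(6, 158), 0) = Mul(164, 0) = 0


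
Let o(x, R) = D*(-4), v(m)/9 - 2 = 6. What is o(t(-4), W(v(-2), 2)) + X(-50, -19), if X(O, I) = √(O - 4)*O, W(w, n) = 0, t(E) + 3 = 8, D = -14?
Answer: 56 - 150*I*√6 ≈ 56.0 - 367.42*I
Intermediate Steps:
t(E) = 5 (t(E) = -3 + 8 = 5)
v(m) = 72 (v(m) = 18 + 9*6 = 18 + 54 = 72)
o(x, R) = 56 (o(x, R) = -14*(-4) = 56)
X(O, I) = O*√(-4 + O) (X(O, I) = √(-4 + O)*O = O*√(-4 + O))
o(t(-4), W(v(-2), 2)) + X(-50, -19) = 56 - 50*√(-4 - 50) = 56 - 150*I*√6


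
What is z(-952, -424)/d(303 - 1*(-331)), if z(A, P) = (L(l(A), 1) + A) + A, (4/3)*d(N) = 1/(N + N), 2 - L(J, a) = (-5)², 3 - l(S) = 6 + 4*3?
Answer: -9773744/3 ≈ -3.2579e+6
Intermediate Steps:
l(S) = -15 (l(S) = 3 - (6 + 4*3) = 3 - (6 + 12) = 3 - 1*18 = 3 - 18 = -15)
L(J, a) = -23 (L(J, a) = 2 - 1*(-5)² = 2 - 1*25 = 2 - 25 = -23)
d(N) = 3/(8*N) (d(N) = 3/(4*(N + N)) = 3/(4*((2*N))) = 3*(1/(2*N))/4 = 3/(8*N))
z(A, P) = -23 + 2*A (z(A, P) = (-23 + A) + A = -23 + 2*A)
z(-952, -424)/d(303 - 1*(-331)) = (-23 + 2*(-952))/((3/(8*(303 - 1*(-331))))) = (-23 - 1904)/((3/(8*(303 + 331)))) = -1927/((3/8)/634) = -1927/((3/8)*(1/634)) = -1927/3/5072 = -1927*5072/3 = -9773744/3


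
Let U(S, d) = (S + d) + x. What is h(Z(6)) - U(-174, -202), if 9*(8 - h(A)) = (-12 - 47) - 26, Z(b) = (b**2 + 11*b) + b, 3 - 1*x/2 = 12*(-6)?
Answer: 2191/9 ≈ 243.44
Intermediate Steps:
x = 150 (x = 6 - 24*(-6) = 6 - 2*(-72) = 6 + 144 = 150)
Z(b) = b**2 + 12*b
U(S, d) = 150 + S + d (U(S, d) = (S + d) + 150 = 150 + S + d)
h(A) = 157/9 (h(A) = 8 - ((-12 - 47) - 26)/9 = 8 - (-59 - 26)/9 = 8 - 1/9*(-85) = 8 + 85/9 = 157/9)
h(Z(6)) - U(-174, -202) = 157/9 - (150 - 174 - 202) = 157/9 - 1*(-226) = 157/9 + 226 = 2191/9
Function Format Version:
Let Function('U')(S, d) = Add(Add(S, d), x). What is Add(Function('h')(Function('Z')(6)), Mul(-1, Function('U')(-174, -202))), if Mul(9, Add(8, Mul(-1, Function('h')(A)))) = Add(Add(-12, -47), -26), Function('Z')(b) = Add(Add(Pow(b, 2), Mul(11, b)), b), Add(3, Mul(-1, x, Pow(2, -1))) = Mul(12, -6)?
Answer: Rational(2191, 9) ≈ 243.44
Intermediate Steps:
x = 150 (x = Add(6, Mul(-2, Mul(12, -6))) = Add(6, Mul(-2, -72)) = Add(6, 144) = 150)
Function('Z')(b) = Add(Pow(b, 2), Mul(12, b))
Function('U')(S, d) = Add(150, S, d) (Function('U')(S, d) = Add(Add(S, d), 150) = Add(150, S, d))
Function('h')(A) = Rational(157, 9) (Function('h')(A) = Add(8, Mul(Rational(-1, 9), Add(Add(-12, -47), -26))) = Add(8, Mul(Rational(-1, 9), Add(-59, -26))) = Add(8, Mul(Rational(-1, 9), -85)) = Add(8, Rational(85, 9)) = Rational(157, 9))
Add(Function('h')(Function('Z')(6)), Mul(-1, Function('U')(-174, -202))) = Add(Rational(157, 9), Mul(-1, Add(150, -174, -202))) = Add(Rational(157, 9), Mul(-1, -226)) = Add(Rational(157, 9), 226) = Rational(2191, 9)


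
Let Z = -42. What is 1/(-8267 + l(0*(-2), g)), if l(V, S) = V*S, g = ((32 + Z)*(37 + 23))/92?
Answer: -1/8267 ≈ -0.00012096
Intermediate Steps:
g = -150/23 (g = ((32 - 42)*(37 + 23))/92 = -10*60*(1/92) = -600*1/92 = -150/23 ≈ -6.5217)
l(V, S) = S*V
1/(-8267 + l(0*(-2), g)) = 1/(-8267 - 0*(-2)) = 1/(-8267 - 150/23*0) = 1/(-8267 + 0) = 1/(-8267) = -1/8267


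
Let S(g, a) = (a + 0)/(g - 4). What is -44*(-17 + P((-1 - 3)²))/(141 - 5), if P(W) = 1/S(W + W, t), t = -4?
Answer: 132/17 ≈ 7.7647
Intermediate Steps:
S(g, a) = a/(-4 + g)
P(W) = 1 - W/2 (P(W) = 1/(-4/(-4 + (W + W))) = 1/(-4/(-4 + 2*W)) = 1 - W/2)
-44*(-17 + P((-1 - 3)²))/(141 - 5) = -44*(-17 + (1 - (-1 - 3)²/2))/(141 - 5) = -44*(-17 + (1 - ½*(-4)²))/136 = -44*(-17 + (1 - ½*16))/136 = -44*(-17 + (1 - 8))/136 = -44*(-17 - 7)/136 = -(-1056)/136 = -44*(-3/17) = 132/17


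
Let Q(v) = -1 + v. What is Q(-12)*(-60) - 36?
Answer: 744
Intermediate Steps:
Q(-12)*(-60) - 36 = (-1 - 12)*(-60) - 36 = -13*(-60) - 36 = 780 - 36 = 744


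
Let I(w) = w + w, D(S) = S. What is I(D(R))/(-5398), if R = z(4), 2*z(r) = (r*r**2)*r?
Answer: -128/2699 ≈ -0.047425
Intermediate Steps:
z(r) = r**4/2 (z(r) = ((r*r**2)*r)/2 = (r**3*r)/2 = r**4/2)
R = 128 (R = (1/2)*4**4 = (1/2)*256 = 128)
I(w) = 2*w
I(D(R))/(-5398) = (2*128)/(-5398) = 256*(-1/5398) = -128/2699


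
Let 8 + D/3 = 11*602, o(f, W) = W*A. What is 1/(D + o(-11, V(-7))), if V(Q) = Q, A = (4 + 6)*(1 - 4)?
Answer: 1/20052 ≈ 4.9870e-5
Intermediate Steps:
A = -30 (A = 10*(-3) = -30)
o(f, W) = -30*W (o(f, W) = W*(-30) = -30*W)
D = 19842 (D = -24 + 3*(11*602) = -24 + 3*6622 = -24 + 19866 = 19842)
1/(D + o(-11, V(-7))) = 1/(19842 - 30*(-7)) = 1/(19842 + 210) = 1/20052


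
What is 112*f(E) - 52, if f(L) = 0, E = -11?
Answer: -52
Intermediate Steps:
112*f(E) - 52 = 112*0 - 52 = 0 - 52 = -52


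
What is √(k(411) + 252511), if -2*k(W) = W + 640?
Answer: √1007942/2 ≈ 501.98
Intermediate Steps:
k(W) = -320 - W/2 (k(W) = -(W + 640)/2 = -(640 + W)/2 = -320 - W/2)
√(k(411) + 252511) = √((-320 - ½*411) + 252511) = √((-320 - 411/2) + 252511) = √(-1051/2 + 252511) = √(503971/2) = √1007942/2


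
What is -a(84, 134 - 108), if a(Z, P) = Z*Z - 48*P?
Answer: -5808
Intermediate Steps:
a(Z, P) = Z² - 48*P
-a(84, 134 - 108) = -(84² - 48*(134 - 108)) = -(7056 - 48*26) = -(7056 - 1248) = -1*5808 = -5808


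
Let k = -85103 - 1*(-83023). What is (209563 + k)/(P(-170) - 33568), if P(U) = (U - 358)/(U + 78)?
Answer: -4772109/771932 ≈ -6.1820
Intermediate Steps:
P(U) = (-358 + U)/(78 + U)
k = -2080 (k = -85103 + 83023 = -2080)
(209563 + k)/(P(-170) - 33568) = (209563 - 2080)/((-358 - 170)/(78 - 170) - 33568) = 207483/(-528/(-92) - 33568) = 207483/(-1/92*(-528) - 33568) = 207483/(132/23 - 33568) = 207483/(-771932/23) = 207483*(-23/771932) = -4772109/771932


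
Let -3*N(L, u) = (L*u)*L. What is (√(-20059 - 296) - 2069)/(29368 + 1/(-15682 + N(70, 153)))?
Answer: -549489158/7799612175 + 265582*I*√20355/7799612175 ≈ -0.070451 + 0.004858*I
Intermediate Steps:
N(L, u) = -u*L²/3 (N(L, u) = -L*u*L/3 = -u*L²/3)
(√(-20059 - 296) - 2069)/(29368 + 1/(-15682 + N(70, 153))) = (√(-20059 - 296) - 2069)/(29368 + 1/(-15682 - ⅓*153*70²)) = (√(-20355) - 2069)/(29368 + 1/(-15682 - ⅓*153*4900)) = (I*√20355 - 2069)/(29368 + 1/(-15682 - 249900)) = (-2069 + I*√20355)/(29368 + 1/(-265582)) = (-2069 + I*√20355)/(29368 - 1/265582) = (-2069 + I*√20355)/(7799612175/265582) = (-2069 + I*√20355)*(265582/7799612175) = -549489158/7799612175 + 265582*I*√20355/7799612175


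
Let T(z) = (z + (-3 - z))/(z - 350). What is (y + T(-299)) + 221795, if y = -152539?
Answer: 44947147/649 ≈ 69256.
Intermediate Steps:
T(z) = -3/(-350 + z)
(y + T(-299)) + 221795 = (-152539 - 3/(-350 - 299)) + 221795 = (-152539 - 3/(-649)) + 221795 = (-152539 - 3*(-1/649)) + 221795 = (-152539 + 3/649) + 221795 = -98997808/649 + 221795 = 44947147/649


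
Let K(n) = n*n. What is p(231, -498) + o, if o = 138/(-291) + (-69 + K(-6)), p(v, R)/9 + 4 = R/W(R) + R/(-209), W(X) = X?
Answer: -791240/20273 ≈ -39.029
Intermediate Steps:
p(v, R) = -27 - 9*R/209 (p(v, R) = -36 + 9*(R/R + R/(-209)) = -36 + 9*(1 + R*(-1/209)) = -36 + 9*(1 - R/209) = -36 + (9 - 9*R/209) = -27 - 9*R/209)
K(n) = n²
o = -3247/97 (o = 138/(-291) + (-69 + (-6)²) = -1/291*138 + (-69 + 36) = -46/97 - 33 = -3247/97 ≈ -33.474)
p(231, -498) + o = (-27 - 9/209*(-498)) - 3247/97 = (-27 + 4482/209) - 3247/97 = -1161/209 - 3247/97 = -791240/20273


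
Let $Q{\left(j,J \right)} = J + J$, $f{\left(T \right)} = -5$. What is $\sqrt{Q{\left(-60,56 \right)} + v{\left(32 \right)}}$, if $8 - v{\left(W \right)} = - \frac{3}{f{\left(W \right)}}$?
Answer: $\frac{\sqrt{2985}}{5} \approx 10.927$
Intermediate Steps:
$Q{\left(j,J \right)} = 2 J$
$v{\left(W \right)} = \frac{37}{5}$ ($v{\left(W \right)} = 8 - - \frac{3}{-5} = 8 - \left(-3\right) \left(- \frac{1}{5}\right) = 8 - \frac{3}{5} = \frac{37}{5}$)
$\sqrt{Q{\left(-60,56 \right)} + v{\left(32 \right)}} = \sqrt{2 \cdot 56 + \frac{37}{5}} = \sqrt{112 + \frac{37}{5}} = \sqrt{\frac{597}{5}} = \frac{\sqrt{2985}}{5}$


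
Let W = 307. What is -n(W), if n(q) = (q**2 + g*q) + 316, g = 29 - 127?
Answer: -64479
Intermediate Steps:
g = -98
n(q) = 316 + q**2 - 98*q (n(q) = (q**2 - 98*q) + 316 = 316 + q**2 - 98*q)
-n(W) = -(316 + 307**2 - 98*307) = -(316 + 94249 - 30086) = -1*64479 = -64479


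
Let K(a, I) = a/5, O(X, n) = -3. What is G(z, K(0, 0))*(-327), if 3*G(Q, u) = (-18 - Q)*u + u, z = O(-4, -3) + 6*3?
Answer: 0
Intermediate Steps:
z = 15 (z = -3 + 6*3 = -3 + 18 = 15)
K(a, I) = a/5 (K(a, I) = a*(1/5) = a/5)
G(Q, u) = u/3 + u*(-18 - Q)/3 (G(Q, u) = ((-18 - Q)*u + u)/3 = (u*(-18 - Q) + u)/3 = (u + u*(-18 - Q))/3 = u/3 + u*(-18 - Q)/3)
G(z, K(0, 0))*(-327) = -(1/5)*0*(17 + 15)/3*(-327) = -1/3*0*32*(-327) = 0*(-327) = 0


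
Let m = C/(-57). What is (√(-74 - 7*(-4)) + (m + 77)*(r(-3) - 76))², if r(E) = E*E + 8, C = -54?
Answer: 7635073035/361 - 174758*I*√46/19 ≈ 2.115e+7 - 62382.0*I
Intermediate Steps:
r(E) = 8 + E² (r(E) = E² + 8 = 8 + E²)
m = 18/19 (m = -54/(-57) = -54*(-1/57) = 18/19 ≈ 0.94737)
(√(-74 - 7*(-4)) + (m + 77)*(r(-3) - 76))² = (√(-74 - 7*(-4)) + (18/19 + 77)*((8 + (-3)²) - 76))² = (√(-74 + 28) + 1481*((8 + 9) - 76)/19)² = (√(-46) + 1481*(17 - 76)/19)² = (I*√46 + (1481/19)*(-59))² = (I*√46 - 87379/19)² = (-87379/19 + I*√46)²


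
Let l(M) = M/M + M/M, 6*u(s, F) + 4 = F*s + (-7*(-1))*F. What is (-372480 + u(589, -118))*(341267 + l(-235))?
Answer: -131116232338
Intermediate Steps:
u(s, F) = -2/3 + 7*F/6 + F*s/6 (u(s, F) = -2/3 + (F*s + (-7*(-1))*F)/6 = -2/3 + (F*s + 7*F)/6 = -2/3 + (7*F + F*s)/6 = -2/3 + (7*F/6 + F*s/6) = -2/3 + 7*F/6 + F*s/6)
l(M) = 2 (l(M) = 1 + 1 = 2)
(-372480 + u(589, -118))*(341267 + l(-235)) = (-372480 + (-2/3 + (7/6)*(-118) + (1/6)*(-118)*589))*(341267 + 2) = (-372480 + (-2/3 - 413/3 - 34751/3))*341269 = (-372480 - 11722)*341269 = -384202*341269 = -131116232338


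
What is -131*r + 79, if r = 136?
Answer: -17737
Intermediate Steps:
-131*r + 79 = -131*136 + 79 = -17816 + 79 = -17737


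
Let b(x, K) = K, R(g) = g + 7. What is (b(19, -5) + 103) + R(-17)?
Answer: 88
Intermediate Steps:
R(g) = 7 + g
(b(19, -5) + 103) + R(-17) = (-5 + 103) + (7 - 17) = 98 - 10 = 88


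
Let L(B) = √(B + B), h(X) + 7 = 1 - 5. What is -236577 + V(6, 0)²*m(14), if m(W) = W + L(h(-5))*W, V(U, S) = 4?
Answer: -236353 + 224*I*√22 ≈ -2.3635e+5 + 1050.7*I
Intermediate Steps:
h(X) = -11 (h(X) = -7 + (1 - 5) = -7 - 4 = -11)
L(B) = √2*√B (L(B) = √(2*B) = √2*√B)
m(W) = W + I*W*√22 (m(W) = W + (√2*√(-11))*W = W + (√2*(I*√11))*W = W + (I*√22)*W = W + I*W*√22)
-236577 + V(6, 0)²*m(14) = -236577 + 4²*(14*(1 + I*√22)) = -236577 + 16*(14 + 14*I*√22) = -236577 + (224 + 224*I*√22) = -236353 + 224*I*√22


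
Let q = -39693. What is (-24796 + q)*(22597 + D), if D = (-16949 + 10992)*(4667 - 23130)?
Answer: -7094221302432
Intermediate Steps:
D = 109984091 (D = -5957*(-18463) = 109984091)
(-24796 + q)*(22597 + D) = (-24796 - 39693)*(22597 + 109984091) = -64489*110006688 = -7094221302432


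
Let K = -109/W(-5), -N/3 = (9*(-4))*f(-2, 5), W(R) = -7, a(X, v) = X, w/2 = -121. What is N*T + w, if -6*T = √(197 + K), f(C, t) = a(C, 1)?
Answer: -242 + 144*√651/7 ≈ 282.87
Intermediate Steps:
w = -242 (w = 2*(-121) = -242)
f(C, t) = C
N = -216 (N = -3*9*(-4)*(-2) = -(-108)*(-2) = -3*72 = -216)
K = 109/7 (K = -109/(-7) = -109*(-⅐) = 109/7 ≈ 15.571)
T = -2*√651/21 (T = -√(197 + 109/7)/6 = -2*√651/21 ≈ -2.4300)
N*T + w = -(-144)*√651/7 - 242 = 144*√651/7 - 242 = -242 + 144*√651/7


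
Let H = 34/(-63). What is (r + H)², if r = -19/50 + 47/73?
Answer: 4023491761/52877002500 ≈ 0.076092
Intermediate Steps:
H = -34/63 (H = 34*(-1/63) = -34/63 ≈ -0.53968)
r = 963/3650 (r = -19*1/50 + 47*(1/73) = -19/50 + 47/73 = 963/3650 ≈ 0.26384)
(r + H)² = (963/3650 - 34/63)² = (-63431/229950)² = 4023491761/52877002500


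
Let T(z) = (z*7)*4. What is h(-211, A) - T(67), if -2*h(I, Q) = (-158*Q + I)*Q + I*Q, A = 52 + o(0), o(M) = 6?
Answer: 276118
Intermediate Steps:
T(z) = 28*z (T(z) = (7*z)*4 = 28*z)
A = 58 (A = 52 + 6 = 58)
h(I, Q) = -I*Q/2 - Q*(I - 158*Q)/2 (h(I, Q) = -((-158*Q + I)*Q + I*Q)/2 = -((I - 158*Q)*Q + I*Q)/2 = -(Q*(I - 158*Q) + I*Q)/2 = -(I*Q + Q*(I - 158*Q))/2 = -I*Q/2 - Q*(I - 158*Q)/2)
h(-211, A) - T(67) = 58*(-1*(-211) + 79*58) - 28*67 = 58*(211 + 4582) - 1*1876 = 58*4793 - 1876 = 277994 - 1876 = 276118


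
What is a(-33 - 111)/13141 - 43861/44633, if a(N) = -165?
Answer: -583741846/586522253 ≈ -0.99526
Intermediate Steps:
a(-33 - 111)/13141 - 43861/44633 = -165/13141 - 43861/44633 = -583741846/586522253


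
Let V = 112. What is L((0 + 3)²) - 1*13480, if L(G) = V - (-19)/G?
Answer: -120293/9 ≈ -13366.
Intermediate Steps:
L(G) = 112 + 19/G (L(G) = 112 - (-19)/G = 112 + 19/G)
L((0 + 3)²) - 1*13480 = (112 + 19/((0 + 3)²)) - 1*13480 = (112 + 19/(3²)) - 13480 = (112 + 19/9) - 13480 = 1027/9 - 13480 = -120293/9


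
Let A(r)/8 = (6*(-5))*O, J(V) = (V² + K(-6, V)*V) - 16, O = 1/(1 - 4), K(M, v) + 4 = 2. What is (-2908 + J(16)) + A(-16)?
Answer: -2620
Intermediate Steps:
K(M, v) = -2 (K(M, v) = -4 + 2 = -2)
O = -⅓ (O = 1/(-3) = -⅓ ≈ -0.33333)
J(V) = -16 + V² - 2*V (J(V) = (V² - 2*V) - 16 = -16 + V² - 2*V)
A(r) = 80 (A(r) = 8*((6*(-5))*(-⅓)) = 8*(-30*(-⅓)) = 8*10 = 80)
(-2908 + J(16)) + A(-16) = (-2908 + (-16 + 16² - 2*16)) + 80 = (-2908 + (-16 + 256 - 32)) + 80 = (-2908 + 208) + 80 = -2700 + 80 = -2620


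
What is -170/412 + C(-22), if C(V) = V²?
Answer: 99619/206 ≈ 483.59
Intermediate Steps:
-170/412 + C(-22) = -170/412 + (-22)² = (1/412)*(-170) + 484 = -85/206 + 484 = 99619/206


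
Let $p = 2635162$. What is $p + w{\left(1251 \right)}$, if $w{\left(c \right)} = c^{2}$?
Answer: $4200163$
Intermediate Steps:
$p + w{\left(1251 \right)} = 2635162 + 1251^{2} = 2635162 + 1565001 = 4200163$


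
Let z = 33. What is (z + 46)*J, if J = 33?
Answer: 2607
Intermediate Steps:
(z + 46)*J = (33 + 46)*33 = 79*33 = 2607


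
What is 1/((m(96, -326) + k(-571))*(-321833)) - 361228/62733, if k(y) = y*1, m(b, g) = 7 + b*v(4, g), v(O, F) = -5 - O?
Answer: -18445807752971/3203408534788 ≈ -5.7582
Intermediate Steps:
m(b, g) = 7 - 9*b (m(b, g) = 7 + b*(-5 - 1*4) = 7 + b*(-5 - 4) = 7 + b*(-9) = 7 - 9*b)
k(y) = y
1/((m(96, -326) + k(-571))*(-321833)) - 361228/62733 = 1/(((7 - 9*96) - 571)*(-321833)) - 361228/62733 = -1/321833/((7 - 864) - 571) - 361228*1/62733 = -1/321833/(-857 - 571) - 361228/62733 = -1/321833/(-1428) - 361228/62733 = -1/1428*(-1/321833) - 361228/62733 = 1/459577524 - 361228/62733 = -18445807752971/3203408534788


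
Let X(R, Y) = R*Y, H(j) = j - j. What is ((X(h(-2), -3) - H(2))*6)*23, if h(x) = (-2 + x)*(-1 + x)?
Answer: -4968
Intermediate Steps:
H(j) = 0
h(x) = (-1 + x)*(-2 + x)
((X(h(-2), -3) - H(2))*6)*23 = (((2 + (-2)**2 - 3*(-2))*(-3) - 1*0)*6)*23 = (((2 + 4 + 6)*(-3) + 0)*6)*23 = ((12*(-3) + 0)*6)*23 = ((-36 + 0)*6)*23 = -36*6*23 = -216*23 = -4968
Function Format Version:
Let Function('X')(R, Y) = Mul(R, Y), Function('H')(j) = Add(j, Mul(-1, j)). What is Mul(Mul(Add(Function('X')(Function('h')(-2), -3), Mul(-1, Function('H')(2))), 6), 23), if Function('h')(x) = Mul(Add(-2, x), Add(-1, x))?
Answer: -4968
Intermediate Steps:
Function('H')(j) = 0
Function('h')(x) = Mul(Add(-1, x), Add(-2, x))
Mul(Mul(Add(Function('X')(Function('h')(-2), -3), Mul(-1, Function('H')(2))), 6), 23) = Mul(Mul(Add(Mul(Add(2, Pow(-2, 2), Mul(-3, -2)), -3), Mul(-1, 0)), 6), 23) = Mul(Mul(Add(Mul(Add(2, 4, 6), -3), 0), 6), 23) = Mul(Mul(Add(Mul(12, -3), 0), 6), 23) = Mul(Mul(Add(-36, 0), 6), 23) = Mul(Mul(-36, 6), 23) = Mul(-216, 23) = -4968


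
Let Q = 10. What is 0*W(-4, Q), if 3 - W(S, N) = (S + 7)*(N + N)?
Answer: 0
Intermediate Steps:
W(S, N) = 3 - 2*N*(7 + S) (W(S, N) = 3 - (S + 7)*(N + N) = 3 - (7 + S)*2*N = 3 - 2*N*(7 + S))
0*W(-4, Q) = 0*(3 - 14*10 - 2*10*(-4)) = 0*(3 - 140 + 80) = 0*(-57) = 0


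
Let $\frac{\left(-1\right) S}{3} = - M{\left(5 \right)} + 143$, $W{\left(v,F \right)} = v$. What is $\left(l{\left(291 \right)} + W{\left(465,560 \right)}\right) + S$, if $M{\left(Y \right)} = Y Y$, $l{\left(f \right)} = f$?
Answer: $402$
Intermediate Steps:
$M{\left(Y \right)} = Y^{2}$
$S = -354$ ($S = - 3 \left(- 5^{2} + 143\right) = - 3 \left(\left(-1\right) 25 + 143\right) = - 3 \left(-25 + 143\right) = \left(-3\right) 118 = -354$)
$\left(l{\left(291 \right)} + W{\left(465,560 \right)}\right) + S = \left(291 + 465\right) - 354 = 756 - 354 = 402$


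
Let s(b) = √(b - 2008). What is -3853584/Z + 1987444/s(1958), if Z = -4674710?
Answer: 1926792/2337355 - 993722*I*√2/5 ≈ 0.82435 - 2.8107e+5*I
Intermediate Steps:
s(b) = √(-2008 + b)
-3853584/Z + 1987444/s(1958) = -3853584/(-4674710) + 1987444/(√(-2008 + 1958)) = -3853584*(-1/4674710) + 1987444/(√(-50)) = 1926792/2337355 + 1987444/((5*I*√2)) = 1926792/2337355 + 1987444*(-I*√2/10) = 1926792/2337355 - 993722*I*√2/5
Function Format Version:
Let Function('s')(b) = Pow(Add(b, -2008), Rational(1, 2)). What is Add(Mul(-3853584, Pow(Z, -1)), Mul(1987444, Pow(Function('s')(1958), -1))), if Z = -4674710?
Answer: Add(Rational(1926792, 2337355), Mul(Rational(-993722, 5), I, Pow(2, Rational(1, 2)))) ≈ Add(0.82435, Mul(-2.8107e+5, I))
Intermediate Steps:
Function('s')(b) = Pow(Add(-2008, b), Rational(1, 2))
Add(Mul(-3853584, Pow(Z, -1)), Mul(1987444, Pow(Function('s')(1958), -1))) = Add(Mul(-3853584, Pow(-4674710, -1)), Mul(1987444, Pow(Pow(Add(-2008, 1958), Rational(1, 2)), -1))) = Add(Mul(-3853584, Rational(-1, 4674710)), Mul(1987444, Pow(Pow(-50, Rational(1, 2)), -1))) = Add(Rational(1926792, 2337355), Mul(1987444, Pow(Mul(5, I, Pow(2, Rational(1, 2))), -1))) = Add(Rational(1926792, 2337355), Mul(1987444, Mul(Rational(-1, 10), I, Pow(2, Rational(1, 2))))) = Add(Rational(1926792, 2337355), Mul(Rational(-993722, 5), I, Pow(2, Rational(1, 2))))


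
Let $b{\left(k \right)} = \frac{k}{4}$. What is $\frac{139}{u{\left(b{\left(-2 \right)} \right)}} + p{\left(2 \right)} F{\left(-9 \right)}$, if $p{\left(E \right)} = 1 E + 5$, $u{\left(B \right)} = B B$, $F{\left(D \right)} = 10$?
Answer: $626$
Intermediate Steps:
$b{\left(k \right)} = \frac{k}{4}$ ($b{\left(k \right)} = k \frac{1}{4} = \frac{k}{4}$)
$u{\left(B \right)} = B^{2}$
$p{\left(E \right)} = 5 + E$ ($p{\left(E \right)} = E + 5 = 5 + E$)
$\frac{139}{u{\left(b{\left(-2 \right)} \right)}} + p{\left(2 \right)} F{\left(-9 \right)} = \frac{139}{\left(\frac{1}{4} \left(-2\right)\right)^{2}} + \left(5 + 2\right) 10 = \frac{139}{\left(- \frac{1}{2}\right)^{2}} + 7 \cdot 10 = 139 \frac{1}{\frac{1}{4}} + 70 = 139 \cdot 4 + 70 = 556 + 70 = 626$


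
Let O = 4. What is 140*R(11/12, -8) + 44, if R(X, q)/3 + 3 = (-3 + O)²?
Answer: -796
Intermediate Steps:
R(X, q) = -6 (R(X, q) = -9 + 3*(-3 + 4)² = -9 + 3*1² = -9 + 3*1 = -9 + 3 = -6)
140*R(11/12, -8) + 44 = 140*(-6) + 44 = -840 + 44 = -796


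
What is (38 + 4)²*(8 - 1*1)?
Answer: 12348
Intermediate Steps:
(38 + 4)²*(8 - 1*1) = 42²*(8 - 1) = 1764*7 = 12348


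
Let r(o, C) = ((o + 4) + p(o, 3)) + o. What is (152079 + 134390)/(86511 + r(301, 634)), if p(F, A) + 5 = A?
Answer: 286469/87115 ≈ 3.2884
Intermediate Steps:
p(F, A) = -5 + A
r(o, C) = 2 + 2*o (r(o, C) = ((o + 4) + (-5 + 3)) + o = ((4 + o) - 2) + o = (2 + o) + o = 2 + 2*o)
(152079 + 134390)/(86511 + r(301, 634)) = (152079 + 134390)/(86511 + (2 + 2*301)) = 286469/(86511 + (2 + 602)) = 286469/(86511 + 604) = 286469/87115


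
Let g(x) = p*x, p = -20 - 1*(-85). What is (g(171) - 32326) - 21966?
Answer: -43177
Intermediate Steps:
p = 65 (p = -20 + 85 = 65)
g(x) = 65*x
(g(171) - 32326) - 21966 = (65*171 - 32326) - 21966 = (11115 - 32326) - 21966 = -21211 - 21966 = -43177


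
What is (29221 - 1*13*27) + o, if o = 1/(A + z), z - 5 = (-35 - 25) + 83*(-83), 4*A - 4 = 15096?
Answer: 91489029/3169 ≈ 28870.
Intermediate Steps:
A = 3775 (A = 1 + (1/4)*15096 = 1 + 3774 = 3775)
z = -6944 (z = 5 + ((-35 - 25) + 83*(-83)) = 5 + (-60 - 6889) = 5 - 6949 = -6944)
o = -1/3169 (o = 1/(3775 - 6944) = 1/(-3169) = -1/3169 ≈ -0.00031556)
(29221 - 1*13*27) + o = (29221 - 1*13*27) - 1/3169 = (29221 - 13*27) - 1/3169 = (29221 - 351) - 1/3169 = 28870 - 1/3169 = 91489029/3169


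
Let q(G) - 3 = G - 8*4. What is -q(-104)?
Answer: 133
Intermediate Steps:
q(G) = -29 + G (q(G) = 3 + (G - 8*4) = 3 + (G - 32) = 3 + (-32 + G) = -29 + G)
-q(-104) = -(-29 - 104) = -1*(-133) = 133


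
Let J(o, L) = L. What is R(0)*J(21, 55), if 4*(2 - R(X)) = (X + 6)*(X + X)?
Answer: 110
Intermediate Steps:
R(X) = 2 - X*(6 + X)/2 (R(X) = 2 - (X + 6)*(X + X)/4 = 2 - (6 + X)*2*X/4 = 2 - X*(6 + X)/2)
R(0)*J(21, 55) = (2 - 3*0 - 1/2*0**2)*55 = (2 + 0 - 1/2*0)*55 = (2 + 0 + 0)*55 = 2*55 = 110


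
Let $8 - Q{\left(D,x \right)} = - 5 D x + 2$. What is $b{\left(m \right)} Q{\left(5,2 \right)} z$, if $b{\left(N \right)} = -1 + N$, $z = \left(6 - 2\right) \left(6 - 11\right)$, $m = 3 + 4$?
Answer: $-6720$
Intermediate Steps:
$m = 7$
$z = -20$ ($z = 4 \left(-5\right) = -20$)
$Q{\left(D,x \right)} = 6 + 5 D x$ ($Q{\left(D,x \right)} = 8 - \left(- 5 D x + 2\right) = 8 - \left(2 - 5 D x\right) = 8 + \left(-2 + 5 D x\right) = 6 + 5 D x$)
$b{\left(m \right)} Q{\left(5,2 \right)} z = \left(-1 + 7\right) \left(6 + 5 \cdot 5 \cdot 2\right) \left(-20\right) = 6 \left(6 + 50\right) \left(-20\right) = 6 \cdot 56 \left(-20\right) = 336 \left(-20\right) = -6720$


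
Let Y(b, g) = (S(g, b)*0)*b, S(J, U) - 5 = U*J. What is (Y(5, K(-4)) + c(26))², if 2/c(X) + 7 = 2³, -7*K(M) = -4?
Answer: 4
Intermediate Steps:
S(J, U) = 5 + J*U (S(J, U) = 5 + U*J = 5 + J*U)
K(M) = 4/7 (K(M) = -⅐*(-4) = 4/7)
Y(b, g) = 0 (Y(b, g) = ((5 + g*b)*0)*b = ((5 + b*g)*0)*b = 0*b = 0)
c(X) = 2 (c(X) = 2/(-7 + 2³) = 2/(-7 + 8) = 2/1 = 2*1 = 2)
(Y(5, K(-4)) + c(26))² = (0 + 2)² = 2² = 4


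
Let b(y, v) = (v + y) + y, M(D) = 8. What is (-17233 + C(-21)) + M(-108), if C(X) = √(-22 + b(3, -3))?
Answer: -17225 + I*√19 ≈ -17225.0 + 4.3589*I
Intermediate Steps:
b(y, v) = v + 2*y
C(X) = I*√19 (C(X) = √(-22 + (-3 + 2*3)) = √(-22 + (-3 + 6)) = √(-22 + 3) = √(-19) = I*√19)
(-17233 + C(-21)) + M(-108) = (-17233 + I*√19) + 8 = -17225 + I*√19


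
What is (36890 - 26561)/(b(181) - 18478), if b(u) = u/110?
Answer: -1136190/2032399 ≈ -0.55904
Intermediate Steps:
b(u) = u/110 (b(u) = u*(1/110) = u/110)
(36890 - 26561)/(b(181) - 18478) = (36890 - 26561)/((1/110)*181 - 18478) = 10329/(181/110 - 18478) = 10329/(-2032399/110) = 10329*(-110/2032399) = -1136190/2032399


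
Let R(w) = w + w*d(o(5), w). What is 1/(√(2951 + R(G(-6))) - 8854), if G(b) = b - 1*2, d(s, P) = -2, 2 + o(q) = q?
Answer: -8854/78390357 - √2959/78390357 ≈ -0.00011364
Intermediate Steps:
o(q) = -2 + q
G(b) = -2 + b (G(b) = b - 2 = -2 + b)
R(w) = -w (R(w) = w + w*(-2) = w - 2*w = -w)
1/(√(2951 + R(G(-6))) - 8854) = 1/(√(2951 - (-2 - 6)) - 8854) = 1/(√(2951 - 1*(-8)) - 8854) = 1/(√(2951 + 8) - 8854) = 1/(√2959 - 8854) = 1/(-8854 + √2959)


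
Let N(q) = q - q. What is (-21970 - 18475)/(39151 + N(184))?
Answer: -40445/39151 ≈ -1.0331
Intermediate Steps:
N(q) = 0
(-21970 - 18475)/(39151 + N(184)) = (-21970 - 18475)/(39151 + 0) = -40445/39151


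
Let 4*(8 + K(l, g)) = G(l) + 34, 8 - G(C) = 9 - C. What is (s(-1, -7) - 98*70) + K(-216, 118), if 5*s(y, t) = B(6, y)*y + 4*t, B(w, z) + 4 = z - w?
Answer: -138343/20 ≈ -6917.1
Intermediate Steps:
G(C) = -1 + C (G(C) = 8 - (9 - C) = 8 + (-9 + C) = -1 + C)
B(w, z) = -4 + z - w (B(w, z) = -4 + (z - w) = -4 + z - w)
s(y, t) = 4*t/5 + y*(-10 + y)/5 (s(y, t) = ((-4 + y - 1*6)*y + 4*t)/5 = ((-4 + y - 6)*y + 4*t)/5 = ((-10 + y)*y + 4*t)/5 = (y*(-10 + y) + 4*t)/5 = (4*t + y*(-10 + y))/5 = 4*t/5 + y*(-10 + y)/5)
K(l, g) = ¼ + l/4 (K(l, g) = -8 + ((-1 + l) + 34)/4 = -8 + (33 + l)/4 = -8 + (33/4 + l/4) = ¼ + l/4)
(s(-1, -7) - 98*70) + K(-216, 118) = (((⅘)*(-7) + (⅕)*(-1)*(-10 - 1)) - 98*70) + (¼ + (¼)*(-216)) = ((-28/5 + (⅕)*(-1)*(-11)) - 6860) + (¼ - 54) = ((-28/5 + 11/5) - 6860) - 215/4 = (-17/5 - 6860) - 215/4 = -34317/5 - 215/4 = -138343/20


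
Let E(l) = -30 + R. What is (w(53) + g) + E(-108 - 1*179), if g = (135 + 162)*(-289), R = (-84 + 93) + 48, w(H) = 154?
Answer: -85652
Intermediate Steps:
R = 57 (R = 9 + 48 = 57)
g = -85833 (g = 297*(-289) = -85833)
E(l) = 27 (E(l) = -30 + 57 = 27)
(w(53) + g) + E(-108 - 1*179) = (154 - 85833) + 27 = -85679 + 27 = -85652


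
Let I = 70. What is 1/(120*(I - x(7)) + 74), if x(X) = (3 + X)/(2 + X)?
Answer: 3/25022 ≈ 0.00011989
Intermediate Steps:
x(X) = (3 + X)/(2 + X)
1/(120*(I - x(7)) + 74) = 1/(120*(70 - (3 + 7)/(2 + 7)) + 74) = 1/(120*(70 - 10/9) + 74) = 1/(120*(620/9) + 74) = 1/(24800/3 + 74) = 1/(25022/3) = 3/25022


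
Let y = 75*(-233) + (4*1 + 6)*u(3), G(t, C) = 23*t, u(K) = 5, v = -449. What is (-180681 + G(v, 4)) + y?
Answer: -208433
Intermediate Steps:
y = -17425 (y = 75*(-233) + (4*1 + 6)*5 = -17475 + (4 + 6)*5 = -17475 + 10*5 = -17475 + 50 = -17425)
(-180681 + G(v, 4)) + y = (-180681 + 23*(-449)) - 17425 = (-180681 - 10327) - 17425 = -191008 - 17425 = -208433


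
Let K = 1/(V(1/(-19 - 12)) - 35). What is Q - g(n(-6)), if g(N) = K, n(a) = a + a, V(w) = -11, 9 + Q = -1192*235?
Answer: -12885933/46 ≈ -2.8013e+5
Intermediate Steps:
Q = -280129 (Q = -9 - 1192*235 = -9 - 280120 = -280129)
K = -1/46 (K = 1/(-11 - 35) = 1/(-46) = -1/46 ≈ -0.021739)
n(a) = 2*a
g(N) = -1/46
Q - g(n(-6)) = -280129 - 1*(-1/46) = -280129 + 1/46 = -12885933/46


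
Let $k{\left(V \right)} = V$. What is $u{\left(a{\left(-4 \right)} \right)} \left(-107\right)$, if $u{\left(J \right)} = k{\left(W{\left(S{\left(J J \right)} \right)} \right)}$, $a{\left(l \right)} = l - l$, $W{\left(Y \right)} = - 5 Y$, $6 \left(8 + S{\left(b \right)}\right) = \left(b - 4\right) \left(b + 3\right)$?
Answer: $-5350$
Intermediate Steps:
$S{\left(b \right)} = -8 + \frac{\left(-4 + b\right) \left(3 + b\right)}{6}$ ($S{\left(b \right)} = -8 + \frac{\left(b - 4\right) \left(b + 3\right)}{6} = -8 + \frac{\left(-4 + b\right) \left(3 + b\right)}{6}$)
$a{\left(l \right)} = 0$
$u{\left(J \right)} = 50 - \frac{5 J^{4}}{6} + \frac{5 J^{2}}{6}$ ($u{\left(J \right)} = - 5 \left(-10 - \frac{J J}{6} + \frac{\left(J J\right)^{2}}{6}\right) = - 5 \left(-10 - \frac{J^{2}}{6} + \frac{\left(J^{2}\right)^{2}}{6}\right) = - 5 \left(-10 - \frac{J^{2}}{6} + \frac{J^{4}}{6}\right) = 50 - \frac{5 J^{4}}{6} + \frac{5 J^{2}}{6}$)
$u{\left(a{\left(-4 \right)} \right)} \left(-107\right) = \left(50 - \frac{5 \cdot 0^{4}}{6} + \frac{5 \cdot 0^{2}}{6}\right) \left(-107\right) = \left(50 - 0 + \frac{5}{6} \cdot 0\right) \left(-107\right) = \left(50 + 0 + 0\right) \left(-107\right) = 50 \left(-107\right) = -5350$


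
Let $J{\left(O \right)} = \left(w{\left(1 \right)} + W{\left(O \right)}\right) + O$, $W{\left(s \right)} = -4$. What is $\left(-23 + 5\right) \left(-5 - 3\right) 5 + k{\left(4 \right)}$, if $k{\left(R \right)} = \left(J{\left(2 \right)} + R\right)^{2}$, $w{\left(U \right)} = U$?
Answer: $729$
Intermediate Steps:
$J{\left(O \right)} = -3 + O$ ($J{\left(O \right)} = \left(1 - 4\right) + O = -3 + O$)
$k{\left(R \right)} = \left(-1 + R\right)^{2}$ ($k{\left(R \right)} = \left(\left(-3 + 2\right) + R\right)^{2} = \left(-1 + R\right)^{2}$)
$\left(-23 + 5\right) \left(-5 - 3\right) 5 + k{\left(4 \right)} = \left(-23 + 5\right) \left(-5 - 3\right) 5 + \left(-1 + 4\right)^{2} = - 18 \left(\left(-8\right) 5\right) + 3^{2} = \left(-18\right) \left(-40\right) + 9 = 720 + 9 = 729$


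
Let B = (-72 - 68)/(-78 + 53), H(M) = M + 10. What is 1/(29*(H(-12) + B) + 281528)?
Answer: 5/1408162 ≈ 3.5507e-6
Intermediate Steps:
H(M) = 10 + M
B = 28/5 (B = -140/(-25) = -140*(-1/25) = 28/5 ≈ 5.6000)
1/(29*(H(-12) + B) + 281528) = 1/(29*((10 - 12) + 28/5) + 281528) = 1/(29*(-2 + 28/5) + 281528) = 1/(29*(18/5) + 281528) = 1/(522/5 + 281528) = 1/(1408162/5) = 5/1408162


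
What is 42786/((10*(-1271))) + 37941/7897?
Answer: 72174534/50185435 ≈ 1.4382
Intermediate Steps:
42786/((10*(-1271))) + 37941/7897 = 42786/(-12710) + 37941*(1/7897) = 42786*(-1/12710) + 37941/7897 = -21393/6355 + 37941/7897 = 72174534/50185435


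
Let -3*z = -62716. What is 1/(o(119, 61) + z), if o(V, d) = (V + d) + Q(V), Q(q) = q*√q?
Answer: 189768/3986155105 - 1071*√119/3986155105 ≈ 4.4676e-5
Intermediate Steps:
z = 62716/3 (z = -⅓*(-62716) = 62716/3 ≈ 20905.)
Q(q) = q^(3/2)
o(V, d) = V + d + V^(3/2) (o(V, d) = (V + d) + V^(3/2) = V + d + V^(3/2))
1/(o(119, 61) + z) = 1/((119 + 61 + 119^(3/2)) + 62716/3) = 1/((119 + 61 + 119*√119) + 62716/3) = 1/((180 + 119*√119) + 62716/3) = 1/(63256/3 + 119*√119)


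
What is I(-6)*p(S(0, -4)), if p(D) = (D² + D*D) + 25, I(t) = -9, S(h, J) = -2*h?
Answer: -225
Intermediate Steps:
p(D) = 25 + 2*D² (p(D) = (D² + D²) + 25 = 2*D² + 25 = 25 + 2*D²)
I(-6)*p(S(0, -4)) = -9*(25 + 2*(-2*0)²) = -9*(25 + 2*0²) = -9*(25 + 2*0) = -9*(25 + 0) = -9*25 = -225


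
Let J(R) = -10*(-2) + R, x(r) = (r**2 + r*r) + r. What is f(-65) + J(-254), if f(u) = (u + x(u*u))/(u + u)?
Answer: -274891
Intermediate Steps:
x(r) = r + 2*r**2 (x(r) = (r**2 + r**2) + r = 2*r**2 + r = r + 2*r**2)
f(u) = (u + u**2*(1 + 2*u**2))/(2*u) (f(u) = (u + (u*u)*(1 + 2*(u*u)))/(u + u) = (u + u**2*(1 + 2*u**2))/((2*u)) = (u + u**2*(1 + 2*u**2))*(1/(2*u)) = (u + u**2*(1 + 2*u**2))/(2*u))
J(R) = 20 + R
f(-65) + J(-254) = (1/2 + (-65)**3 + (1/2)*(-65)) + (20 - 254) = (1/2 - 274625 - 65/2) - 234 = -274657 - 234 = -274891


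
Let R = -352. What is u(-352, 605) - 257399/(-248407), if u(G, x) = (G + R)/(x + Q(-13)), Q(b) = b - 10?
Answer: -12536155/72286437 ≈ -0.17342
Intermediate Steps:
Q(b) = -10 + b
u(G, x) = (-352 + G)/(-23 + x) (u(G, x) = (G - 352)/(x + (-10 - 13)) = (-352 + G)/(x - 23) = (-352 + G)/(-23 + x))
u(-352, 605) - 257399/(-248407) = (-352 - 352)/(-23 + 605) - 257399/(-248407) = -704/582 - 257399*(-1/248407) = (1/582)*(-704) + 257399/248407 = -352/291 + 257399/248407 = -12536155/72286437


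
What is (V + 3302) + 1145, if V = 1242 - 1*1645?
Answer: 4044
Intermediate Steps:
V = -403 (V = 1242 - 1645 = -403)
(V + 3302) + 1145 = (-403 + 3302) + 1145 = 2899 + 1145 = 4044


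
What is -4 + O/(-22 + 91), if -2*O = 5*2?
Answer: -281/69 ≈ -4.0725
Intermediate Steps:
O = -5 (O = -5*2/2 = -1/2*10 = -5)
-4 + O/(-22 + 91) = -4 - 5/(-22 + 91) = -4 - 5/69 = -281/69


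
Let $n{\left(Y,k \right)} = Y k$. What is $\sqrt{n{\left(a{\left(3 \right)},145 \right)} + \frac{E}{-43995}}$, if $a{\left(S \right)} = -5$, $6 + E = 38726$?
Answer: $\frac{i \sqrt{56199380181}}{8799} \approx 26.942 i$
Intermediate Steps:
$E = 38720$ ($E = -6 + 38726 = 38720$)
$\sqrt{n{\left(a{\left(3 \right)},145 \right)} + \frac{E}{-43995}} = \sqrt{\left(-5\right) 145 + \frac{38720}{-43995}} = \sqrt{-725 + 38720 \left(- \frac{1}{43995}\right)} = \sqrt{-725 - \frac{7744}{8799}} = \sqrt{- \frac{6387019}{8799}} = \frac{i \sqrt{56199380181}}{8799}$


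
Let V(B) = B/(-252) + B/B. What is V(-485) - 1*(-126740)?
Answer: 31939217/252 ≈ 1.2674e+5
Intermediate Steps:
V(B) = 1 - B/252 (V(B) = B*(-1/252) + 1 = -B/252 + 1 = 1 - B/252)
V(-485) - 1*(-126740) = (1 - 1/252*(-485)) - 1*(-126740) = (1 + 485/252) + 126740 = 737/252 + 126740 = 31939217/252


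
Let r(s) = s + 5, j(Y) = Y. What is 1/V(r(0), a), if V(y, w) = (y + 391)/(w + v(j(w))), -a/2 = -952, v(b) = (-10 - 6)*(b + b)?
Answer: -14756/99 ≈ -149.05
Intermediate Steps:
v(b) = -32*b
a = 1904 (a = -2*(-952) = 1904)
r(s) = 5 + s
V(y, w) = -(391 + y)/(31*w) (V(y, w) = (y + 391)/(w - 32*w) = (391 + y)/((-31*w)) = (391 + y)*(-1/(31*w)) = -(391 + y)/(31*w))
1/V(r(0), a) = 1/((1/31)*(-391 - (5 + 0))/1904) = 1/((1/31)*(1/1904)*(-391 - 1*5)) = 1/((1/31)*(1/1904)*(-391 - 5)) = 1/((1/31)*(1/1904)*(-396)) = 1/(-99/14756) = -14756/99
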